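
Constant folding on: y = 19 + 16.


19 + 16 = 35 at compile time
Optimized: y = 35


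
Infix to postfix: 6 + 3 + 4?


Left to right (same or higher precedence on left)
Postfix: 6 3 + 4 +


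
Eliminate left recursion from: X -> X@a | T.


Left-recursive alternatives: X@a; non-recursive: T
Introduce X': X -> TX', X' -> @aX' | ε


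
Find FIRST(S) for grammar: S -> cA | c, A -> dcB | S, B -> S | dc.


Per alternative of S: FIRST(cA) = {c}; FIRST(c) = {c}
FIRST(S) = {c}


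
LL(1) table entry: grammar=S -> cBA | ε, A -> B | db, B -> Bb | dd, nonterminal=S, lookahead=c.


For [S, c]: 'c' ∈ FIRST(cBA)
Entry: S -> cBA


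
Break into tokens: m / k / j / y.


Scan left to right, longest-match per lexeme
Tokens: ID(m), OP(/), ID(k), OP(/), ID(j), OP(/), ID(y)


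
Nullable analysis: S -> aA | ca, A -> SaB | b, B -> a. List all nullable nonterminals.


A nonterminal is nullable iff some alternative derives ε (directly, or every symbol in it is nullable)
Nullable: {}


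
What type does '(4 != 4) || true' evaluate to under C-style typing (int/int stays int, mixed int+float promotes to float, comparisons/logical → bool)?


Operand types: bool || bool
Rule: logical operators take bool operands and yield bool
Result type: bool


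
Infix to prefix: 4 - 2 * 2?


'*' binds tighter: tree is (- 4 (* 2 2))
Prefix: - 4 * 2 2


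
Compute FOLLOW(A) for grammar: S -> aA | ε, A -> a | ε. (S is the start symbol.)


$ ∈ FOLLOW(S). For each A -> αBβ: add FIRST(β)\{ε} to FOLLOW(B); if β nullable, add FOLLOW(A).
FOLLOW(A) = {$}


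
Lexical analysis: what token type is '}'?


Pattern: delimiter/punctuation
Type: PUNCTUATION


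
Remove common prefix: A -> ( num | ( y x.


Common prefix: '('
Factored: A -> ( A', A' -> num | y x


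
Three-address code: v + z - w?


Break into single-operator statements:
t1 = v + z
t2 = t1 - w


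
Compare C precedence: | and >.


'>' is relational (level 7); '|' is bitwise OR (level 3)
Higher level binds tighter
'>' has higher precedence than '|'


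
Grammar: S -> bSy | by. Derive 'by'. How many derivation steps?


Derivation: S => by
Steps: 1


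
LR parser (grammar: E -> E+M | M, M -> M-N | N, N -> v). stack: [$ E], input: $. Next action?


start symbol E on stack, input exhausted
Action: accept


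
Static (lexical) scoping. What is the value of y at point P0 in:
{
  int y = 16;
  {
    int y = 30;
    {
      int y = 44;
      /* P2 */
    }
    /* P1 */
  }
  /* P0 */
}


y declared in the same block as P0
y = 16


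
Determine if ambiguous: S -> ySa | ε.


balanced y^n…a^n: each string has a unique parse
Unambiguous


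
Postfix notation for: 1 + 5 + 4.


Left to right (same or higher precedence on left)
Postfix: 1 5 + 4 +


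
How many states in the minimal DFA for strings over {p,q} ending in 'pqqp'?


Track the longest suffix of input matching a prefix of 'pqqp': 5 classes (prefixes of length 0..4)
Minimal DFA: 5 states


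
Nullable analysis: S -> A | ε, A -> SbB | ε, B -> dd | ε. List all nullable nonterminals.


A nonterminal is nullable iff some alternative derives ε (directly, or every symbol in it is nullable)
Nullable: {A, B, S}


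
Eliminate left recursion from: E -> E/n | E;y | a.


Left-recursive alternatives: E/n, E;y; non-recursive: a
Introduce E': E -> aE', E' -> /nE' | ;yE' | ε


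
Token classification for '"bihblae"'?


Pattern: double-quoted sequence
Type: STRING_LITERAL


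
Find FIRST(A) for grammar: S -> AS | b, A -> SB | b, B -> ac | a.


Per alternative of A: FIRST(SB) = {b}; FIRST(b) = {b}
FIRST(A) = {b}


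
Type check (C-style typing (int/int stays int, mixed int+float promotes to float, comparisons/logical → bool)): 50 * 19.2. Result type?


Operand types: int * float
Rule: mixed int/float promotes to float; int/int stays int
Result type: float


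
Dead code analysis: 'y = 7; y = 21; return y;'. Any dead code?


first assignment to y is overwritten before any read
Dead: 'y = 7'


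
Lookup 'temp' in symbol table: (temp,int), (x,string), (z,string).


Lookup 'temp' → type int


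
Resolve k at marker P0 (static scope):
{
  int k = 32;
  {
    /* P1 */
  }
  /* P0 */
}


k declared in the same block as P0
k = 32


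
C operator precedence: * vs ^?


'*' is multiplicative (level 10); '^' is bitwise XOR (level 4)
Higher level binds tighter
'*' has higher precedence than '^'


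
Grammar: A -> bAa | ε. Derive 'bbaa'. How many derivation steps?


Derivation: A => bAa => bbAaa => bbaa
Steps: 3


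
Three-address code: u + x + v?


Break into single-operator statements:
t1 = u + x
t2 = t1 + v


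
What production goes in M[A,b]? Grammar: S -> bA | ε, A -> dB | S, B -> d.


For [A, b]: 'b' ∈ FIRST(S)
Entry: A -> S


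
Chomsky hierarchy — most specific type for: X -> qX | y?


Right-linear: every RHS is a terminal or a terminal followed by one nonterminal
Classification: Type 3 (Regular)


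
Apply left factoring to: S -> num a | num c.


Common prefix: 'num'
Factored: S -> num S', S' -> a | c


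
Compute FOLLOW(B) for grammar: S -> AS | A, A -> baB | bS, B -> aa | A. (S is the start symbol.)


$ ∈ FOLLOW(S). For each A -> αBβ: add FIRST(β)\{ε} to FOLLOW(B); if β nullable, add FOLLOW(A).
FOLLOW(B) = {$, b}


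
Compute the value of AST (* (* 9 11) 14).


Evaluate inner: (* 9 11) = 99
Evaluate root: (* 99 14) = 1386
Result: 1386


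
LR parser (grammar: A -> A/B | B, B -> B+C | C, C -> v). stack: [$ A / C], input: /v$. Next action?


'C' (not preceded by B+) is the handle for B -> C
Action: reduce (B -> C)


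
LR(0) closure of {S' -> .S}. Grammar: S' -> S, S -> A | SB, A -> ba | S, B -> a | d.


Start: S' -> .S
For each item with dot before a nonterminal B, add B -> .γ for every B-production
Closure: [S' -> .S, S -> .A, S -> .SB, A -> .ba, A -> .S]


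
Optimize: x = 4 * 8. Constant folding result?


4 * 8 = 32 at compile time
Optimized: x = 32


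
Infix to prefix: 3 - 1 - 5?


left-to-right (same/higher precedence on left): tree is (- (- 3 1) 5)
Prefix: - - 3 1 5


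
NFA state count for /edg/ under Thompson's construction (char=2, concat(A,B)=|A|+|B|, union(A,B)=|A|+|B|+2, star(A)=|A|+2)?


Syntax tree has 3 char leaf(s), 0 union(s), 0 star(s)
chars contribute 3×2 = 6; each union adds +2; each star adds +2
Total: 6 + 0 + 0 = 6 states


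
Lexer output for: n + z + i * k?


Scan left to right, longest-match per lexeme
Tokens: ID(n), OP(+), ID(z), OP(+), ID(i), OP(*), ID(k)


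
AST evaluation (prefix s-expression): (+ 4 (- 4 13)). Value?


Evaluate inner: (- 4 13) = -9
Evaluate root: (+ 4 -9) = -5
Result: -5


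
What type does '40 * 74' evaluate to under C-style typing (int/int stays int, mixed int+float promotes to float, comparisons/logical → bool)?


Operand types: int * int
Rule: mixed int/float promotes to float; int/int stays int
Result type: int


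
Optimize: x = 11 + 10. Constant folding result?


11 + 10 = 21 at compile time
Optimized: x = 21


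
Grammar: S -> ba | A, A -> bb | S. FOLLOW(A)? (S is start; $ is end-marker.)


$ ∈ FOLLOW(S). For each A -> αBβ: add FIRST(β)\{ε} to FOLLOW(B); if β nullable, add FOLLOW(A).
FOLLOW(A) = {$}


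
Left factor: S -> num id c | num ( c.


Common prefix: 'num'
Factored: S -> num S', S' -> id c | ( c


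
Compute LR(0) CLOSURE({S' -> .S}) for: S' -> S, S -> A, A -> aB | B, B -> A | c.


Start: S' -> .S
For each item with dot before a nonterminal B, add B -> .γ for every B-production
Closure: [S' -> .S, S -> .A, A -> .aB, A -> .B, B -> .A, B -> .c]


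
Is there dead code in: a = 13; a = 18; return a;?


first assignment to a is overwritten before any read
Dead: 'a = 13'


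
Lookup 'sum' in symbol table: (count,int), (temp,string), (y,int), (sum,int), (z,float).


Lookup 'sum' → type int


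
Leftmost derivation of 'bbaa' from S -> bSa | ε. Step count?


Derivation: S => bSa => bbSaa => bbaa
Steps: 3


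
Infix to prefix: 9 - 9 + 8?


left-to-right (same/higher precedence on left): tree is (+ (- 9 9) 8)
Prefix: + - 9 9 8


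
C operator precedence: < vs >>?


'>>' is shift (level 8); '<' is relational (level 7)
Higher level binds tighter
'>>' has higher precedence than '<'


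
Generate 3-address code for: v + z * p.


Break into single-operator statements:
t1 = z * p
t2 = v + t1


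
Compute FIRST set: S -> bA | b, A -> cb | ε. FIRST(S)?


Per alternative of S: FIRST(bA) = {b}; FIRST(b) = {b}
FIRST(S) = {b}


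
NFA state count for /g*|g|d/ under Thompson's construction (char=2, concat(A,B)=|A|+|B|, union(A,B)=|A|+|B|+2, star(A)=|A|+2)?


Syntax tree has 3 char leaf(s), 2 union(s), 1 star(s)
chars contribute 3×2 = 6; each union adds +2; each star adds +2
Total: 6 + 4 + 2 = 12 states


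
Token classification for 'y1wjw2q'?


Pattern: letter/underscore followed by alphanumerics, not a keyword
Type: IDENTIFIER


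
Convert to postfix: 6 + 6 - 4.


Left to right (same or higher precedence on left)
Postfix: 6 6 + 4 -


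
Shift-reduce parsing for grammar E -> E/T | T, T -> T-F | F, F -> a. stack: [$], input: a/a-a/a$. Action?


no handle on stack; shift 'a'
Action: shift


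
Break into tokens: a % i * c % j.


Scan left to right, longest-match per lexeme
Tokens: ID(a), OP(%), ID(i), OP(*), ID(c), OP(%), ID(j)


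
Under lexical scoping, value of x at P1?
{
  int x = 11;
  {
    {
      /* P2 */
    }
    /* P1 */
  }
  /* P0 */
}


P1's block does not declare x; resolves to the enclosing declaration at depth 0
x = 11


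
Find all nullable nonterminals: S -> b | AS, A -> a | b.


A nonterminal is nullable iff some alternative derives ε (directly, or every symbol in it is nullable)
Nullable: {}


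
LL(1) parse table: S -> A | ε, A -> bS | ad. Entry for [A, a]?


For [A, a]: 'a' ∈ FIRST(ad)
Entry: A -> ad


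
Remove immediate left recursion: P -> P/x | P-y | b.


Left-recursive alternatives: P/x, P-y; non-recursive: b
Introduce P': P -> bP', P' -> /xP' | -yP' | ε


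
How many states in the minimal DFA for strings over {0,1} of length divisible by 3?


Track length mod 3: states 0..2, accept at 0
Minimal DFA: 3 states


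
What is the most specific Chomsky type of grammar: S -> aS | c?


Right-linear: every RHS is a terminal or a terminal followed by one nonterminal
Classification: Type 3 (Regular)


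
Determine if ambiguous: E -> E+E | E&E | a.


'a+a&a' has two parse trees (no precedence encoded between + and &)
Ambiguous


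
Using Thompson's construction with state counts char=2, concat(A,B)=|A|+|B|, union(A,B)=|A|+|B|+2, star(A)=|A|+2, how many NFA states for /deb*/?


Syntax tree has 3 char leaf(s), 0 union(s), 1 star(s)
chars contribute 3×2 = 6; each union adds +2; each star adds +2
Total: 6 + 0 + 2 = 8 states


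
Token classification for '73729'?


Pattern: digits only
Type: INTEGER_LITERAL


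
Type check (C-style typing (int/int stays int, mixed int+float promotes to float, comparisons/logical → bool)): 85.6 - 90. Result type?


Operand types: float - int
Rule: mixed int/float promotes to float; int/int stays int
Result type: float


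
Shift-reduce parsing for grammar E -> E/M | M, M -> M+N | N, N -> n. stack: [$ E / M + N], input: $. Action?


handle 'M+N' on top
Action: reduce (M -> M+N)


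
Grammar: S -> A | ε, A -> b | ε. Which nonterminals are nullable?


A nonterminal is nullable iff some alternative derives ε (directly, or every symbol in it is nullable)
Nullable: {A, S}


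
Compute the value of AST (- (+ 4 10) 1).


Evaluate inner: (+ 4 10) = 14
Evaluate root: (- 14 1) = 13
Result: 13


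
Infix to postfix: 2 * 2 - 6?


Left to right (same or higher precedence on left)
Postfix: 2 2 * 6 -


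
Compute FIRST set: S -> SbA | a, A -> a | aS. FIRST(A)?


Per alternative of A: FIRST(a) = {a}; FIRST(aS) = {a}
FIRST(A) = {a}


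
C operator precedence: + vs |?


'+' is additive (level 9); '|' is bitwise OR (level 3)
Higher level binds tighter
'+' has higher precedence than '|'


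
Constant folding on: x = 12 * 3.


12 * 3 = 36 at compile time
Optimized: x = 36


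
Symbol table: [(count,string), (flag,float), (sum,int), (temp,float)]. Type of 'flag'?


Lookup 'flag' → type float


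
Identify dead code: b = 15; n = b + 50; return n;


b is read by n's definition; n is returned
No dead code


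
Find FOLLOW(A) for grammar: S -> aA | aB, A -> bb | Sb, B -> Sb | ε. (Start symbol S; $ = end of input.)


$ ∈ FOLLOW(S). For each A -> αBβ: add FIRST(β)\{ε} to FOLLOW(B); if β nullable, add FOLLOW(A).
FOLLOW(A) = {$, b}


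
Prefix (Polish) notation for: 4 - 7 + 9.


left-to-right (same/higher precedence on left): tree is (+ (- 4 7) 9)
Prefix: + - 4 7 9


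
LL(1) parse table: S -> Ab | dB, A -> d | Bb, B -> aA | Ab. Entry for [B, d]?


For [B, d]: 'd' ∈ FIRST(Ab)
Entry: B -> Ab


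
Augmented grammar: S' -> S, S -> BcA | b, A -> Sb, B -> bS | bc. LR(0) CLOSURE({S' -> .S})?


Start: S' -> .S
For each item with dot before a nonterminal B, add B -> .γ for every B-production
Closure: [S' -> .S, S -> .BcA, S -> .b, B -> .bS, B -> .bc]


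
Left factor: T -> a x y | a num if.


Common prefix: 'a'
Factored: T -> a T', T' -> x y | num if


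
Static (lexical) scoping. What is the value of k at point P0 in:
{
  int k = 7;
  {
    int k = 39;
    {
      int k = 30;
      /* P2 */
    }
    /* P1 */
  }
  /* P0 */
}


k declared in the same block as P0
k = 7


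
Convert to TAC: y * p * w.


Break into single-operator statements:
t1 = y * p
t2 = t1 * w


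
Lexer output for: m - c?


Scan left to right, longest-match per lexeme
Tokens: ID(m), OP(-), ID(c)


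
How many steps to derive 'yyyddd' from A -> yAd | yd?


Derivation: A => yAd => yyAdd => yyyddd
Steps: 3


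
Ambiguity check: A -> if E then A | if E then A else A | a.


dangling else: 'if E then if E then a else a' parses two ways
Ambiguous


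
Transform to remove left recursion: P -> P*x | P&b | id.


Left-recursive alternatives: P*x, P&b; non-recursive: id
Introduce P': P -> idP', P' -> *xP' | &bP' | ε


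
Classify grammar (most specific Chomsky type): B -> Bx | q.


Left-linear: every RHS is a terminal or one nonterminal followed by a terminal
Classification: Type 3 (Regular)


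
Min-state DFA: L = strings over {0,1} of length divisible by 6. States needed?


Track length mod 6: states 0..5, accept at 0
Minimal DFA: 6 states


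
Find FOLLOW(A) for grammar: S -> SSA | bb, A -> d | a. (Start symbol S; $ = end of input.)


$ ∈ FOLLOW(S). For each A -> αBβ: add FIRST(β)\{ε} to FOLLOW(B); if β nullable, add FOLLOW(A).
FOLLOW(A) = {$, a, b, d}


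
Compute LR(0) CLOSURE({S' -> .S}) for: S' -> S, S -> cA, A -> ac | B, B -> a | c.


Start: S' -> .S
For each item with dot before a nonterminal B, add B -> .γ for every B-production
Closure: [S' -> .S, S -> .cA]


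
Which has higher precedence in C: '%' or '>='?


'%' is multiplicative (level 10); '>=' is relational (level 7)
Higher level binds tighter
'%' has higher precedence than '>='


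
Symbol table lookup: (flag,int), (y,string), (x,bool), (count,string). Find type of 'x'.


Lookup 'x' → type bool


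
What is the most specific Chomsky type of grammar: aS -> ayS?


LHS has context (more than one symbol) and |LHS| ≤ |RHS|
Classification: Type 1 (Context-Sensitive)


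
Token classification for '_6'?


Pattern: letter/underscore followed by alphanumerics, not a keyword
Type: IDENTIFIER


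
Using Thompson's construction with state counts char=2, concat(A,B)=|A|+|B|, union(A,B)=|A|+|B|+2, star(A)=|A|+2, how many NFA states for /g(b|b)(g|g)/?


Syntax tree has 5 char leaf(s), 2 union(s), 0 star(s)
chars contribute 5×2 = 10; each union adds +2; each star adds +2
Total: 10 + 4 + 0 = 14 states


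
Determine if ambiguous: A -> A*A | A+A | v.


'v*v+v' has two parse trees (no precedence encoded between * and +)
Ambiguous


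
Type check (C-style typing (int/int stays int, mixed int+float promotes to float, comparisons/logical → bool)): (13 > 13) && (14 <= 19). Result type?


Operand types: bool && bool
Rule: logical operators take bool operands and yield bool
Result type: bool


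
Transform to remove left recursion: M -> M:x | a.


Left-recursive alternatives: M:x; non-recursive: a
Introduce M': M -> aM', M' -> :xM' | ε


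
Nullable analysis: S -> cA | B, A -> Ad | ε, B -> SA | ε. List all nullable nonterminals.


A nonterminal is nullable iff some alternative derives ε (directly, or every symbol in it is nullable)
Nullable: {A, B, S}


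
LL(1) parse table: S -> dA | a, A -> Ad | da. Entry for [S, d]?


For [S, d]: 'd' ∈ FIRST(dA)
Entry: S -> dA


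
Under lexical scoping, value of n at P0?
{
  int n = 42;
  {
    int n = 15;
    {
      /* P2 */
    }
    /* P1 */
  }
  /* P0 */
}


n declared in the same block as P0
n = 42


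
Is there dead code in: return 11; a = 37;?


statement follows a return and is unreachable
Dead: 'a = 37'


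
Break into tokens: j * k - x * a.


Scan left to right, longest-match per lexeme
Tokens: ID(j), OP(*), ID(k), OP(-), ID(x), OP(*), ID(a)


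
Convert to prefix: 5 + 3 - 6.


left-to-right (same/higher precedence on left): tree is (- (+ 5 3) 6)
Prefix: - + 5 3 6


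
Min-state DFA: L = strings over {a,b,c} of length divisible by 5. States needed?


Track length mod 5: states 0..4, accept at 0
Minimal DFA: 5 states


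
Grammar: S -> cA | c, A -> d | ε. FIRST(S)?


Per alternative of S: FIRST(cA) = {c}; FIRST(c) = {c}
FIRST(S) = {c}


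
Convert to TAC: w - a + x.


Break into single-operator statements:
t1 = w - a
t2 = t1 + x


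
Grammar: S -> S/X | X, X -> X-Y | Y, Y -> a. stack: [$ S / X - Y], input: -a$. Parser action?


handle 'X-Y' on top
Action: reduce (X -> X-Y)


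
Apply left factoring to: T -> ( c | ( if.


Common prefix: '('
Factored: T -> ( T', T' -> c | if


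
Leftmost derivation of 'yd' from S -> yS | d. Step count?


Derivation: S => yS => yd
Steps: 2


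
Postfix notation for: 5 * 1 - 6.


Left to right (same or higher precedence on left)
Postfix: 5 1 * 6 -


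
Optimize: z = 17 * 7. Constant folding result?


17 * 7 = 119 at compile time
Optimized: z = 119


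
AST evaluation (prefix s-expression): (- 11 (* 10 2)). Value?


Evaluate inner: (* 10 2) = 20
Evaluate root: (- 11 20) = -9
Result: -9


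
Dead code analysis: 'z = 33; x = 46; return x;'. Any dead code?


z is assigned but never read
Dead: 'z = 33'


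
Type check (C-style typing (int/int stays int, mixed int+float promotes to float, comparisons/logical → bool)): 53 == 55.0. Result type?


Operand types: int == float
Rule: comparison yields bool
Result type: bool


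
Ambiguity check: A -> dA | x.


right-linear, alternatives start with distinct terminals 'd' vs 'x': unique leftmost derivation
Unambiguous


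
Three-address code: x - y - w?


Break into single-operator statements:
t1 = x - y
t2 = t1 - w


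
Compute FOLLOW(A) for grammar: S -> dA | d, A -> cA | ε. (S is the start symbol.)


$ ∈ FOLLOW(S). For each A -> αBβ: add FIRST(β)\{ε} to FOLLOW(B); if β nullable, add FOLLOW(A).
FOLLOW(A) = {$}


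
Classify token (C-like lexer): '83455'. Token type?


Pattern: digits only
Type: INTEGER_LITERAL


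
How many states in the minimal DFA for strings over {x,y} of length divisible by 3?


Track length mod 3: states 0..2, accept at 0
Minimal DFA: 3 states


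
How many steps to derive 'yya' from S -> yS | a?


Derivation: S => yS => yyS => yya
Steps: 3


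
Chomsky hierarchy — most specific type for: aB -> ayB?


LHS has context (more than one symbol) and |LHS| ≤ |RHS|
Classification: Type 1 (Context-Sensitive)


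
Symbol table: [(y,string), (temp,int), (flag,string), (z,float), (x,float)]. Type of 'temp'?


Lookup 'temp' → type int


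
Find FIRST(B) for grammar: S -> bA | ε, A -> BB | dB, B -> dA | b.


Per alternative of B: FIRST(dA) = {d}; FIRST(b) = {b}
FIRST(B) = {b, d}


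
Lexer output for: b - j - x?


Scan left to right, longest-match per lexeme
Tokens: ID(b), OP(-), ID(j), OP(-), ID(x)


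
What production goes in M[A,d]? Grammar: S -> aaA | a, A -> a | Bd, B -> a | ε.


For [A, d]: 'd' ∈ FIRST(Bd)
Entry: A -> Bd


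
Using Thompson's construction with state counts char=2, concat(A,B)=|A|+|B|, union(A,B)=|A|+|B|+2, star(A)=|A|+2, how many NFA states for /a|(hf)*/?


Syntax tree has 3 char leaf(s), 1 union(s), 1 star(s)
chars contribute 3×2 = 6; each union adds +2; each star adds +2
Total: 6 + 2 + 2 = 10 states


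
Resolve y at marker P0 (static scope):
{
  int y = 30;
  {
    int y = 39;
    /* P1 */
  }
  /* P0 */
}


y declared in the same block as P0
y = 30


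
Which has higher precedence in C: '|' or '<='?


'<=' is relational (level 7); '|' is bitwise OR (level 3)
Higher level binds tighter
'<=' has higher precedence than '|'


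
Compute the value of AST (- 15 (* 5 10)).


Evaluate inner: (* 5 10) = 50
Evaluate root: (- 15 50) = -35
Result: -35


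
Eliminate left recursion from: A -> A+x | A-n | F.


Left-recursive alternatives: A+x, A-n; non-recursive: F
Introduce A': A -> FA', A' -> +xA' | -nA' | ε


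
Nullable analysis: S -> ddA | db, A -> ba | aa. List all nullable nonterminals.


A nonterminal is nullable iff some alternative derives ε (directly, or every symbol in it is nullable)
Nullable: {}


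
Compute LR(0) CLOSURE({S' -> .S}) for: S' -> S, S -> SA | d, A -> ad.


Start: S' -> .S
For each item with dot before a nonterminal B, add B -> .γ for every B-production
Closure: [S' -> .S, S -> .SA, S -> .d]


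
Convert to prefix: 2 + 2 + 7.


left-to-right (same/higher precedence on left): tree is (+ (+ 2 2) 7)
Prefix: + + 2 2 7


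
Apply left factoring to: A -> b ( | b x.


Common prefix: 'b'
Factored: A -> b A', A' -> ( | x


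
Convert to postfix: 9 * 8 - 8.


Left to right (same or higher precedence on left)
Postfix: 9 8 * 8 -


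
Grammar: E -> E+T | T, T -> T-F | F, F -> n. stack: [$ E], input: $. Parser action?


start symbol E on stack, input exhausted
Action: accept


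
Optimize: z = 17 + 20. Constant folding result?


17 + 20 = 37 at compile time
Optimized: z = 37


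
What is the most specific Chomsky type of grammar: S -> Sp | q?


Left-linear: every RHS is a terminal or one nonterminal followed by a terminal
Classification: Type 3 (Regular)


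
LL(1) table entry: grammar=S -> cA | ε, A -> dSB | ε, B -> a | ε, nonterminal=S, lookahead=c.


For [S, c]: 'c' ∈ FIRST(cA)
Entry: S -> cA


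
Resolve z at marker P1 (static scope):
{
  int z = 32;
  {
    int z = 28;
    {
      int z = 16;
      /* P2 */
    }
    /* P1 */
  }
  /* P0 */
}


z declared in the same block as P1
z = 28


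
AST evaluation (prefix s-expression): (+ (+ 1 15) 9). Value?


Evaluate inner: (+ 1 15) = 16
Evaluate root: (+ 16 9) = 25
Result: 25


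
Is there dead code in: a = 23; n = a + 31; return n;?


a is read by n's definition; n is returned
No dead code


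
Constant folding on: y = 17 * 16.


17 * 16 = 272 at compile time
Optimized: y = 272


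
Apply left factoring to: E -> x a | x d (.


Common prefix: 'x'
Factored: E -> x E', E' -> a | d (


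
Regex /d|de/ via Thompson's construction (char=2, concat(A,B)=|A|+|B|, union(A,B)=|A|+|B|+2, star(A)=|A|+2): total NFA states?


Syntax tree has 3 char leaf(s), 1 union(s), 0 star(s)
chars contribute 3×2 = 6; each union adds +2; each star adds +2
Total: 6 + 2 + 0 = 8 states


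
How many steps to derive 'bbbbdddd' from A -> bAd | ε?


Derivation: A => bAd => bbAdd => bbbAddd => bbbbAdddd => bbbbdddd
Steps: 5


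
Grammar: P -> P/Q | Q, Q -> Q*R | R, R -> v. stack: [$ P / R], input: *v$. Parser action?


'R' (not preceded by Q*) is the handle for Q -> R
Action: reduce (Q -> R)


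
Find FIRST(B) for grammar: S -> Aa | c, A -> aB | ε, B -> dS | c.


Per alternative of B: FIRST(dS) = {d}; FIRST(c) = {c}
FIRST(B) = {c, d}


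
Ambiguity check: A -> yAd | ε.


balanced y^n…d^n: each string has a unique parse
Unambiguous


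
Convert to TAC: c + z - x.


Break into single-operator statements:
t1 = c + z
t2 = t1 - x


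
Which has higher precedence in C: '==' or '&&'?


'==' is equality (level 6); '&&' is logical AND (level 2)
Higher level binds tighter
'==' has higher precedence than '&&'


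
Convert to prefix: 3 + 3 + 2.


left-to-right (same/higher precedence on left): tree is (+ (+ 3 3) 2)
Prefix: + + 3 3 2


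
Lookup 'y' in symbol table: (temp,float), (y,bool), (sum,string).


Lookup 'y' → type bool


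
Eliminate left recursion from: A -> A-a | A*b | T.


Left-recursive alternatives: A-a, A*b; non-recursive: T
Introduce A': A -> TA', A' -> -aA' | *bA' | ε


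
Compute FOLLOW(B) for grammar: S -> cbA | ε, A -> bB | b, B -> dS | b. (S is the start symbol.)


$ ∈ FOLLOW(S). For each A -> αBβ: add FIRST(β)\{ε} to FOLLOW(B); if β nullable, add FOLLOW(A).
FOLLOW(B) = {$}


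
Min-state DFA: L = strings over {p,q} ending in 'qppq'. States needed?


Track the longest suffix of input matching a prefix of 'qppq': 5 classes (prefixes of length 0..4)
Minimal DFA: 5 states


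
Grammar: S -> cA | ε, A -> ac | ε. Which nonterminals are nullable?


A nonterminal is nullable iff some alternative derives ε (directly, or every symbol in it is nullable)
Nullable: {A, S}


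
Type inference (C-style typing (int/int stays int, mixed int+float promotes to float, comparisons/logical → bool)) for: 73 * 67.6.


Operand types: int * float
Rule: mixed int/float promotes to float; int/int stays int
Result type: float


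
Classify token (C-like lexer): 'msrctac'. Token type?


Pattern: letter/underscore followed by alphanumerics, not a keyword
Type: IDENTIFIER


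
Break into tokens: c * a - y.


Scan left to right, longest-match per lexeme
Tokens: ID(c), OP(*), ID(a), OP(-), ID(y)


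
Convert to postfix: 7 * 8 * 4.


Left to right (same or higher precedence on left)
Postfix: 7 8 * 4 *


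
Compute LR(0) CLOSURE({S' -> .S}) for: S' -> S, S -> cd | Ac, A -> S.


Start: S' -> .S
For each item with dot before a nonterminal B, add B -> .γ for every B-production
Closure: [S' -> .S, S -> .cd, S -> .Ac, A -> .S]


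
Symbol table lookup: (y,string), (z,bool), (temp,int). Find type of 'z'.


Lookup 'z' → type bool


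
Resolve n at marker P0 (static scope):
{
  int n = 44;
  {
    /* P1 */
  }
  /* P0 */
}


n declared in the same block as P0
n = 44


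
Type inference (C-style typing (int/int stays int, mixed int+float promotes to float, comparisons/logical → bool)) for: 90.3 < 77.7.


Operand types: float < float
Rule: comparison yields bool
Result type: bool


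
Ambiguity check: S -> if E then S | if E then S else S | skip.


dangling else: 'if E then if E then skip else skip' parses two ways
Ambiguous


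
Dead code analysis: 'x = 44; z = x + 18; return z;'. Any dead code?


x is read by z's definition; z is returned
No dead code


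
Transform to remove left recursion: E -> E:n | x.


Left-recursive alternatives: E:n; non-recursive: x
Introduce E': E -> xE', E' -> :nE' | ε


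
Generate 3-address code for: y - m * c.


Break into single-operator statements:
t1 = m * c
t2 = y - t1


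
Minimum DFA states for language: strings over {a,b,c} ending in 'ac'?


Track the longest suffix of input matching a prefix of 'ac': 3 classes (prefixes of length 0..2)
Minimal DFA: 3 states


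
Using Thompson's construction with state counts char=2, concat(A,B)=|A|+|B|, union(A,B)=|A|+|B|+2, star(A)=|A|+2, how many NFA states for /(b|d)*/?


Syntax tree has 2 char leaf(s), 1 union(s), 1 star(s)
chars contribute 2×2 = 4; each union adds +2; each star adds +2
Total: 4 + 2 + 2 = 8 states


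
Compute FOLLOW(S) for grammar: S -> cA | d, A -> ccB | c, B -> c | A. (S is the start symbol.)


$ ∈ FOLLOW(S). For each A -> αBβ: add FIRST(β)\{ε} to FOLLOW(B); if β nullable, add FOLLOW(A).
FOLLOW(S) = {$}


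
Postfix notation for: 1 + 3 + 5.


Left to right (same or higher precedence on left)
Postfix: 1 3 + 5 +


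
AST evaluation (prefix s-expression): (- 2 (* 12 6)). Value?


Evaluate inner: (* 12 6) = 72
Evaluate root: (- 2 72) = -70
Result: -70


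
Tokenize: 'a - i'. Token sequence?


Scan left to right, longest-match per lexeme
Tokens: ID(a), OP(-), ID(i)


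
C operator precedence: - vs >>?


'-' is additive (level 9); '>>' is shift (level 8)
Higher level binds tighter
'-' has higher precedence than '>>'


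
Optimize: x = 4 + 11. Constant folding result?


4 + 11 = 15 at compile time
Optimized: x = 15


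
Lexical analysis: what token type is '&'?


Pattern: operator symbol
Type: OPERATOR


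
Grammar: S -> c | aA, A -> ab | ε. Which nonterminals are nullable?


A nonterminal is nullable iff some alternative derives ε (directly, or every symbol in it is nullable)
Nullable: {A}


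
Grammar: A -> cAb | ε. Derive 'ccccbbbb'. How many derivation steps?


Derivation: A => cAb => ccAbb => cccAbbb => ccccAbbbb => ccccbbbb
Steps: 5


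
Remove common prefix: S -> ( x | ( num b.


Common prefix: '('
Factored: S -> ( S', S' -> x | num b


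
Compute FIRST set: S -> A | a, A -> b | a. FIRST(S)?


Per alternative of S: FIRST(A) = {a, b}; FIRST(a) = {a}
FIRST(S) = {a, b}


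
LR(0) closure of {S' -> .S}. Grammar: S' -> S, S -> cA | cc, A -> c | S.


Start: S' -> .S
For each item with dot before a nonterminal B, add B -> .γ for every B-production
Closure: [S' -> .S, S -> .cA, S -> .cc]


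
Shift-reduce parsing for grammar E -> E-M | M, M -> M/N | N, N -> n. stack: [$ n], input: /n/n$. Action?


'n' on top is the handle for N -> n
Action: reduce (N -> n)


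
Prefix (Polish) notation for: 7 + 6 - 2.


left-to-right (same/higher precedence on left): tree is (- (+ 7 6) 2)
Prefix: - + 7 6 2


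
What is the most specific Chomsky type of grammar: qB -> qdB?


LHS has context (more than one symbol) and |LHS| ≤ |RHS|
Classification: Type 1 (Context-Sensitive)


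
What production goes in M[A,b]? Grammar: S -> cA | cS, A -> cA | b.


For [A, b]: 'b' ∈ FIRST(b)
Entry: A -> b


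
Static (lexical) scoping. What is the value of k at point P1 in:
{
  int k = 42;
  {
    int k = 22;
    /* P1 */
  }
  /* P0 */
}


k declared in the same block as P1
k = 22


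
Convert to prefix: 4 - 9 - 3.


left-to-right (same/higher precedence on left): tree is (- (- 4 9) 3)
Prefix: - - 4 9 3


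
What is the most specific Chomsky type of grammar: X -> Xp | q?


Left-linear: every RHS is a terminal or one nonterminal followed by a terminal
Classification: Type 3 (Regular)


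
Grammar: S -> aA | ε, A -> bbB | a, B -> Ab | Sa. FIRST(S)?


Per alternative of S: FIRST(aA) = {a}; FIRST(ε) = {ε}
FIRST(S) = {a, ε}


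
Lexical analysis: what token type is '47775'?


Pattern: digits only
Type: INTEGER_LITERAL


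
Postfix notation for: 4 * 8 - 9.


Left to right (same or higher precedence on left)
Postfix: 4 8 * 9 -


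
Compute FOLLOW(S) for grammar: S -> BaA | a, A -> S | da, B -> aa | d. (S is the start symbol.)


$ ∈ FOLLOW(S). For each A -> αBβ: add FIRST(β)\{ε} to FOLLOW(B); if β nullable, add FOLLOW(A).
FOLLOW(S) = {$}


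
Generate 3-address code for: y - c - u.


Break into single-operator statements:
t1 = y - c
t2 = t1 - u


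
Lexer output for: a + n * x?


Scan left to right, longest-match per lexeme
Tokens: ID(a), OP(+), ID(n), OP(*), ID(x)


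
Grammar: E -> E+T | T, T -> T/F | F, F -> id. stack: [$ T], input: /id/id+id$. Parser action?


shift '/' to continue T -> T/F
Action: shift


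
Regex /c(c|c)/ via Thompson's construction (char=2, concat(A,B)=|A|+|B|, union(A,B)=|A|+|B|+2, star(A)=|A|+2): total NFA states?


Syntax tree has 3 char leaf(s), 1 union(s), 0 star(s)
chars contribute 3×2 = 6; each union adds +2; each star adds +2
Total: 6 + 2 + 0 = 8 states


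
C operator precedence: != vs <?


'<' is relational (level 7); '!=' is equality (level 6)
Higher level binds tighter
'<' has higher precedence than '!='


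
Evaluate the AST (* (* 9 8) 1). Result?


Evaluate inner: (* 9 8) = 72
Evaluate root: (* 72 1) = 72
Result: 72


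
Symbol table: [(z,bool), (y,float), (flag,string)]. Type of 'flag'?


Lookup 'flag' → type string


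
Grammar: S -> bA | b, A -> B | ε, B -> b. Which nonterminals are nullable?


A nonterminal is nullable iff some alternative derives ε (directly, or every symbol in it is nullable)
Nullable: {A}


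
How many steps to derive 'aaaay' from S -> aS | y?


Derivation: S => aS => aaS => aaaS => aaaaS => aaaay
Steps: 5


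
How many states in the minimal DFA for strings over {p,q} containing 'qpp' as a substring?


KMP-style automaton: 3 progress states + 1 absorbing accept = 4
Minimal DFA: 4 states


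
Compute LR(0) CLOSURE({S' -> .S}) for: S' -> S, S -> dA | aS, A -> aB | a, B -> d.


Start: S' -> .S
For each item with dot before a nonterminal B, add B -> .γ for every B-production
Closure: [S' -> .S, S -> .dA, S -> .aS]


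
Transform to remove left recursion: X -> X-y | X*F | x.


Left-recursive alternatives: X-y, X*F; non-recursive: x
Introduce X': X -> xX', X' -> -yX' | *FX' | ε


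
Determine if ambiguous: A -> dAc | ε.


balanced d^n…c^n: each string has a unique parse
Unambiguous


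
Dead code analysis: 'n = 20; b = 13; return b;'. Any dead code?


n is assigned but never read
Dead: 'n = 20'


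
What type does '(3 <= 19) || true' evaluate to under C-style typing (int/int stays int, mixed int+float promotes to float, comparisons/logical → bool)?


Operand types: bool || bool
Rule: logical operators take bool operands and yield bool
Result type: bool


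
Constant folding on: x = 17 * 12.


17 * 12 = 204 at compile time
Optimized: x = 204


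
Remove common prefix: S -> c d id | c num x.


Common prefix: 'c'
Factored: S -> c S', S' -> d id | num x


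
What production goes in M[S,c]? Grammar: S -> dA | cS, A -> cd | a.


For [S, c]: 'c' ∈ FIRST(cS)
Entry: S -> cS


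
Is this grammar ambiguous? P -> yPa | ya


balanced y^n…a^n: each string has a unique parse
Unambiguous


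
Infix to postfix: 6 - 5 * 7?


* has higher precedence, evaluate 5*7 first
Postfix: 6 5 7 * -


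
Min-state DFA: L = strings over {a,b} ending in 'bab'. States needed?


Track the longest suffix of input matching a prefix of 'bab': 4 classes (prefixes of length 0..3)
Minimal DFA: 4 states


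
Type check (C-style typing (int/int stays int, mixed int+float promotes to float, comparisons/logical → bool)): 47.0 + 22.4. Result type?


Operand types: float + float
Rule: mixed int/float promotes to float; int/int stays int
Result type: float


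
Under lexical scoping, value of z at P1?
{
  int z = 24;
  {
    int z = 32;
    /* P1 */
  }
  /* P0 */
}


z declared in the same block as P1
z = 32


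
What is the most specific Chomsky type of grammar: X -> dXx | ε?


Single nonterminal LHS, but d^n x^n is not regular
Classification: Type 2 (Context-Free)


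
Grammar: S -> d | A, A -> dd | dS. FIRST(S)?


Per alternative of S: FIRST(d) = {d}; FIRST(A) = {d}
FIRST(S) = {d}


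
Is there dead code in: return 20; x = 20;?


statement follows a return and is unreachable
Dead: 'x = 20'


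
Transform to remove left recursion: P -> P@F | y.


Left-recursive alternatives: P@F; non-recursive: y
Introduce P': P -> yP', P' -> @FP' | ε


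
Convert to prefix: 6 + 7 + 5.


left-to-right (same/higher precedence on left): tree is (+ (+ 6 7) 5)
Prefix: + + 6 7 5


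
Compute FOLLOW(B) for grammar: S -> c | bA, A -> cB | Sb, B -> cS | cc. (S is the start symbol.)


$ ∈ FOLLOW(S). For each A -> αBβ: add FIRST(β)\{ε} to FOLLOW(B); if β nullable, add FOLLOW(A).
FOLLOW(B) = {$, b}


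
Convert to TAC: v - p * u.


Break into single-operator statements:
t1 = p * u
t2 = v - t1


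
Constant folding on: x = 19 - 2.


19 - 2 = 17 at compile time
Optimized: x = 17


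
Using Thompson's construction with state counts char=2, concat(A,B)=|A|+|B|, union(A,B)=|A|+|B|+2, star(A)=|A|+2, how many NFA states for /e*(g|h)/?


Syntax tree has 3 char leaf(s), 1 union(s), 1 star(s)
chars contribute 3×2 = 6; each union adds +2; each star adds +2
Total: 6 + 2 + 2 = 10 states


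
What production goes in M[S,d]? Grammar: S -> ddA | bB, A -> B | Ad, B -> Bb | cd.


For [S, d]: 'd' ∈ FIRST(ddA)
Entry: S -> ddA


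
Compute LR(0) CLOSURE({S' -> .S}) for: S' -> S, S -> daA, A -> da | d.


Start: S' -> .S
For each item with dot before a nonterminal B, add B -> .γ for every B-production
Closure: [S' -> .S, S -> .daA]


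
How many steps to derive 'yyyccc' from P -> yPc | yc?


Derivation: P => yPc => yyPcc => yyyccc
Steps: 3


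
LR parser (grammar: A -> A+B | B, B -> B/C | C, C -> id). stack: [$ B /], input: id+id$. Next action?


no handle; shift 'id'
Action: shift


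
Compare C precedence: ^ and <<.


'<<' is shift (level 8); '^' is bitwise XOR (level 4)
Higher level binds tighter
'<<' has higher precedence than '^'


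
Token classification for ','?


Pattern: delimiter/punctuation
Type: PUNCTUATION


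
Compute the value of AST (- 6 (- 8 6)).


Evaluate inner: (- 8 6) = 2
Evaluate root: (- 6 2) = 4
Result: 4


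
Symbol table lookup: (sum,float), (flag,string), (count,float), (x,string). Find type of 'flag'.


Lookup 'flag' → type string


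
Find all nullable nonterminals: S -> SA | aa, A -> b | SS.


A nonterminal is nullable iff some alternative derives ε (directly, or every symbol in it is nullable)
Nullable: {}


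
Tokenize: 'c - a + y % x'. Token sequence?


Scan left to right, longest-match per lexeme
Tokens: ID(c), OP(-), ID(a), OP(+), ID(y), OP(%), ID(x)


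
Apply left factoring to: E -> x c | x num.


Common prefix: 'x'
Factored: E -> x E', E' -> c | num


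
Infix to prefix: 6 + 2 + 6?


left-to-right (same/higher precedence on left): tree is (+ (+ 6 2) 6)
Prefix: + + 6 2 6


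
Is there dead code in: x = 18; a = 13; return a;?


x is assigned but never read
Dead: 'x = 18'


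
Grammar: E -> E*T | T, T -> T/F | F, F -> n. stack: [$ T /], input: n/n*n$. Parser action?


no handle; shift 'n'
Action: shift


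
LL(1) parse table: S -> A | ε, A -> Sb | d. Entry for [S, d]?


For [S, d]: 'd' ∈ FIRST(A)
Entry: S -> A


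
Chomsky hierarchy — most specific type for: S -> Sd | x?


Left-linear: every RHS is a terminal or one nonterminal followed by a terminal
Classification: Type 3 (Regular)


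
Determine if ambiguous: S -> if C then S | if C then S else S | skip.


dangling else: 'if C then if C then skip else skip' parses two ways
Ambiguous
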